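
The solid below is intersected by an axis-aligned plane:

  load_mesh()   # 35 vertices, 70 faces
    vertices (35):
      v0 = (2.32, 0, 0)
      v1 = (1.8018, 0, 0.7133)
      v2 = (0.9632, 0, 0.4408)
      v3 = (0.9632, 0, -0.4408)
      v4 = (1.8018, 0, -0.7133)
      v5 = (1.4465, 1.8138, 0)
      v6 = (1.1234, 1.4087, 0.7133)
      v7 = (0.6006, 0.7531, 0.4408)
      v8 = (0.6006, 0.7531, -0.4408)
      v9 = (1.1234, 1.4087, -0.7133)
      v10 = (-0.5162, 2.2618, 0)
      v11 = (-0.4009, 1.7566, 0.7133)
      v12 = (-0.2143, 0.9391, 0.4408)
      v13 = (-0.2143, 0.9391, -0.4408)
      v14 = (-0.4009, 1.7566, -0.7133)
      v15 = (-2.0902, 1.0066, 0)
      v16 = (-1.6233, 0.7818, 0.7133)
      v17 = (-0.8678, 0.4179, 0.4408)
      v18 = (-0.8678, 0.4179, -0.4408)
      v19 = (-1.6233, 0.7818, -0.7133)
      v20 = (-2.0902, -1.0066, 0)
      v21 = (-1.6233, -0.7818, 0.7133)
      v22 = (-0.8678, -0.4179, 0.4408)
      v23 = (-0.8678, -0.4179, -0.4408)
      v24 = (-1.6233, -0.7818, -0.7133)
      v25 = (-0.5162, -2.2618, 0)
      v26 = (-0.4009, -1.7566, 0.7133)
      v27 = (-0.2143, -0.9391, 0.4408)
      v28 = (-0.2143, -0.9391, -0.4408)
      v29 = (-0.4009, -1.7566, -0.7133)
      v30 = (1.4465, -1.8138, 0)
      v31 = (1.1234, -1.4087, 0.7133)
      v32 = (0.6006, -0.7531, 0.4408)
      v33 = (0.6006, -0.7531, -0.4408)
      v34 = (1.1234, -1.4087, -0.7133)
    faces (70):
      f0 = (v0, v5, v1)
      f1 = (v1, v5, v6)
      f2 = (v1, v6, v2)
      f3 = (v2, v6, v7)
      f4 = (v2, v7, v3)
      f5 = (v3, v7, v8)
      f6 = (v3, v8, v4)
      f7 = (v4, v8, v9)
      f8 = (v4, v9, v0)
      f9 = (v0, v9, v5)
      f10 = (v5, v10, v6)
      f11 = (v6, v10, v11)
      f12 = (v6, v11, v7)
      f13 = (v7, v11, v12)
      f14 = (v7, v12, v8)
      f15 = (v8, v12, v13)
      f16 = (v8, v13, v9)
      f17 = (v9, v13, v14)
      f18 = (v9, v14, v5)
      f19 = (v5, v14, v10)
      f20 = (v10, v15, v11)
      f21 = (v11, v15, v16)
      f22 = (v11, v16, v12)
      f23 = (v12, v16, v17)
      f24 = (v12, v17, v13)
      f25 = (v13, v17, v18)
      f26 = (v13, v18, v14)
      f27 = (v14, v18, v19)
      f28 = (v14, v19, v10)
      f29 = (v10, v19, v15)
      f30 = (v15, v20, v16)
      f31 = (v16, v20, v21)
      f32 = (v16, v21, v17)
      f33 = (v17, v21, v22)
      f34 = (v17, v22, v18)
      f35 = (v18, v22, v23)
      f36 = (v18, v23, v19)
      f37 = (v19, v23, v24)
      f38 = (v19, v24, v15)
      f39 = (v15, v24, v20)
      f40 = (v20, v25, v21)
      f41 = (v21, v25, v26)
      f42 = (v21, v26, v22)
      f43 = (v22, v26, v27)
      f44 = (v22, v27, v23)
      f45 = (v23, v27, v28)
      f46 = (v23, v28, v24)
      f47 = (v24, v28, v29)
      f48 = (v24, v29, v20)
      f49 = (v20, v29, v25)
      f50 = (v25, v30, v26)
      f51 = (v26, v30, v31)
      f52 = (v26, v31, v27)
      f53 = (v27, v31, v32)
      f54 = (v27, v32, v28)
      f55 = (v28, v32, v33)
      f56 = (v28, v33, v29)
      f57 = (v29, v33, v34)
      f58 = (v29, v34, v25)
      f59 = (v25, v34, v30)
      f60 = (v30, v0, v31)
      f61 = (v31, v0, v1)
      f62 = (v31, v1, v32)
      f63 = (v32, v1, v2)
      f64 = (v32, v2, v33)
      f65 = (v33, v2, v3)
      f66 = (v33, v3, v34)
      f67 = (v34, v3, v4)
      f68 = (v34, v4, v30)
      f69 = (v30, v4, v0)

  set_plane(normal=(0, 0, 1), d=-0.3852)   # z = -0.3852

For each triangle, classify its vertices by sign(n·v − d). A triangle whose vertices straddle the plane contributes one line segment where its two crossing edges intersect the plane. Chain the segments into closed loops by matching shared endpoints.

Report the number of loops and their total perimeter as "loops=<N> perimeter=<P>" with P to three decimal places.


loops=2 perimeter=18.243

Straddling triangles (28 of 70):
  (v2,v7,v3) [++-] → (0.940332, 0.0474959, -0.3852)–(0.9632, 0, -0.3852)  len=0.0527
  (v3,v7,v8) [-+-] → (0.940332, 0.0474959, -0.3852)–(0.6006, 0.7531, -0.3852)  len=0.7831
  (v4,v9,v0) [--+] → (1.67381, 0.760734, -0.3852)–(2.04016, 0, -0.3852)  len=0.8444
  (v0,v9,v5) [+-+] → (1.67381, 0.760734, -0.3852)–(1.27202, 1.59504, -0.3852)  len=0.9260
  (v7,v12,v8) [++-] → (0.549207, 0.76483, -0.3852)–(0.6006, 0.7531, -0.3852)  len=0.0527
  (v8,v12,v13) [-+-] → (0.549207, 0.76483, -0.3852)–(-0.2143, 0.9391, -0.3852)  len=0.7831
  (v9,v14,v5) [--+] → (0.448857, 1.78291, -0.3852)–(1.27202, 1.59504, -0.3852)  len=0.8443
  (v5,v14,v10) [+-+] → (0.448857, 1.78291, -0.3852)–(-0.453935, 1.98898, -0.3852)  len=0.9260
  (v12,v17,v13) [++-] → (-0.255514, 0.906229, -0.3852)–(-0.2143, 0.9391, -0.3852)  len=0.0527
  (v13,v17,v18) [-+-] → (-0.255514, 0.906229, -0.3852)–(-0.8678, 0.4179, -0.3852)  len=0.7832
  (v14,v19,v10) [--+] → (-1.11406, 1.46256, -0.3852)–(-0.453935, 1.98898, -0.3852)  len=0.8443
  (v10,v19,v15) [+-+] → (-1.11406, 1.46256, -0.3852)–(-1.83806, 0.885202, -0.3852)  len=0.9260
  (v17,v22,v18) [++-] → (-0.8678, 0.365188, -0.3852)–(-0.8678, 0.4179, -0.3852)  len=0.0527
  (v18,v22,v23) [-+-] → (-0.8678, 0.365188, -0.3852)–(-0.8678, -0.4179, -0.3852)  len=0.7831
  (v19,v24,v15) [--+] → (-1.83806, 0.0408189, -0.3852)–(-1.83806, 0.885202, -0.3852)  len=0.8444
  (v15,v24,v20) [+-+] → (-1.83806, 0.0408189, -0.3852)–(-1.83806, -0.885202, -0.3852)  len=0.9260
  (v22,v27,v23) [++-] → (-0.826586, -0.450771, -0.3852)–(-0.8678, -0.4179, -0.3852)  len=0.0527
  (v23,v27,v28) [-+-] → (-0.826586, -0.450771, -0.3852)–(-0.2143, -0.9391, -0.3852)  len=0.7832
  (v24,v29,v20) [--+] → (-1.17794, -1.41162, -0.3852)–(-1.83806, -0.885202, -0.3852)  len=0.8443
  (v20,v29,v25) [+-+] → (-1.17794, -1.41162, -0.3852)–(-0.453935, -1.98898, -0.3852)  len=0.9260
  (v27,v32,v28) [++-] → (-0.162907, -0.92737, -0.3852)–(-0.2143, -0.9391, -0.3852)  len=0.0527
  (v28,v32,v33) [-+-] → (-0.162907, -0.92737, -0.3852)–(0.6006, -0.7531, -0.3852)  len=0.7831
  (v29,v34,v25) [--+] → (0.369225, -1.8011, -0.3852)–(-0.453935, -1.98898, -0.3852)  len=0.8443
  (v25,v34,v30) [+-+] → (0.369225, -1.8011, -0.3852)–(1.27202, -1.59504, -0.3852)  len=0.9260
  (v32,v2,v33) [++-] → (0.623468, -0.705604, -0.3852)–(0.6006, -0.7531, -0.3852)  len=0.0527
  (v33,v2,v3) [-+-] → (0.623468, -0.705604, -0.3852)–(0.9632, 0, -0.3852)  len=0.7831
  (v34,v4,v30) [--+] → (1.63837, -0.834302, -0.3852)–(1.27202, -1.59504, -0.3852)  len=0.8444
  (v30,v4,v0) [+-+] → (1.63837, -0.834302, -0.3852)–(2.04016, 0, -0.3852)  len=0.9260

Chained into 2 loop(s):
  loop 1: 14 segments, perimeter = 5.8510
  loop 2: 14 segments, perimeter = 12.3925
Total perimeter = 18.243


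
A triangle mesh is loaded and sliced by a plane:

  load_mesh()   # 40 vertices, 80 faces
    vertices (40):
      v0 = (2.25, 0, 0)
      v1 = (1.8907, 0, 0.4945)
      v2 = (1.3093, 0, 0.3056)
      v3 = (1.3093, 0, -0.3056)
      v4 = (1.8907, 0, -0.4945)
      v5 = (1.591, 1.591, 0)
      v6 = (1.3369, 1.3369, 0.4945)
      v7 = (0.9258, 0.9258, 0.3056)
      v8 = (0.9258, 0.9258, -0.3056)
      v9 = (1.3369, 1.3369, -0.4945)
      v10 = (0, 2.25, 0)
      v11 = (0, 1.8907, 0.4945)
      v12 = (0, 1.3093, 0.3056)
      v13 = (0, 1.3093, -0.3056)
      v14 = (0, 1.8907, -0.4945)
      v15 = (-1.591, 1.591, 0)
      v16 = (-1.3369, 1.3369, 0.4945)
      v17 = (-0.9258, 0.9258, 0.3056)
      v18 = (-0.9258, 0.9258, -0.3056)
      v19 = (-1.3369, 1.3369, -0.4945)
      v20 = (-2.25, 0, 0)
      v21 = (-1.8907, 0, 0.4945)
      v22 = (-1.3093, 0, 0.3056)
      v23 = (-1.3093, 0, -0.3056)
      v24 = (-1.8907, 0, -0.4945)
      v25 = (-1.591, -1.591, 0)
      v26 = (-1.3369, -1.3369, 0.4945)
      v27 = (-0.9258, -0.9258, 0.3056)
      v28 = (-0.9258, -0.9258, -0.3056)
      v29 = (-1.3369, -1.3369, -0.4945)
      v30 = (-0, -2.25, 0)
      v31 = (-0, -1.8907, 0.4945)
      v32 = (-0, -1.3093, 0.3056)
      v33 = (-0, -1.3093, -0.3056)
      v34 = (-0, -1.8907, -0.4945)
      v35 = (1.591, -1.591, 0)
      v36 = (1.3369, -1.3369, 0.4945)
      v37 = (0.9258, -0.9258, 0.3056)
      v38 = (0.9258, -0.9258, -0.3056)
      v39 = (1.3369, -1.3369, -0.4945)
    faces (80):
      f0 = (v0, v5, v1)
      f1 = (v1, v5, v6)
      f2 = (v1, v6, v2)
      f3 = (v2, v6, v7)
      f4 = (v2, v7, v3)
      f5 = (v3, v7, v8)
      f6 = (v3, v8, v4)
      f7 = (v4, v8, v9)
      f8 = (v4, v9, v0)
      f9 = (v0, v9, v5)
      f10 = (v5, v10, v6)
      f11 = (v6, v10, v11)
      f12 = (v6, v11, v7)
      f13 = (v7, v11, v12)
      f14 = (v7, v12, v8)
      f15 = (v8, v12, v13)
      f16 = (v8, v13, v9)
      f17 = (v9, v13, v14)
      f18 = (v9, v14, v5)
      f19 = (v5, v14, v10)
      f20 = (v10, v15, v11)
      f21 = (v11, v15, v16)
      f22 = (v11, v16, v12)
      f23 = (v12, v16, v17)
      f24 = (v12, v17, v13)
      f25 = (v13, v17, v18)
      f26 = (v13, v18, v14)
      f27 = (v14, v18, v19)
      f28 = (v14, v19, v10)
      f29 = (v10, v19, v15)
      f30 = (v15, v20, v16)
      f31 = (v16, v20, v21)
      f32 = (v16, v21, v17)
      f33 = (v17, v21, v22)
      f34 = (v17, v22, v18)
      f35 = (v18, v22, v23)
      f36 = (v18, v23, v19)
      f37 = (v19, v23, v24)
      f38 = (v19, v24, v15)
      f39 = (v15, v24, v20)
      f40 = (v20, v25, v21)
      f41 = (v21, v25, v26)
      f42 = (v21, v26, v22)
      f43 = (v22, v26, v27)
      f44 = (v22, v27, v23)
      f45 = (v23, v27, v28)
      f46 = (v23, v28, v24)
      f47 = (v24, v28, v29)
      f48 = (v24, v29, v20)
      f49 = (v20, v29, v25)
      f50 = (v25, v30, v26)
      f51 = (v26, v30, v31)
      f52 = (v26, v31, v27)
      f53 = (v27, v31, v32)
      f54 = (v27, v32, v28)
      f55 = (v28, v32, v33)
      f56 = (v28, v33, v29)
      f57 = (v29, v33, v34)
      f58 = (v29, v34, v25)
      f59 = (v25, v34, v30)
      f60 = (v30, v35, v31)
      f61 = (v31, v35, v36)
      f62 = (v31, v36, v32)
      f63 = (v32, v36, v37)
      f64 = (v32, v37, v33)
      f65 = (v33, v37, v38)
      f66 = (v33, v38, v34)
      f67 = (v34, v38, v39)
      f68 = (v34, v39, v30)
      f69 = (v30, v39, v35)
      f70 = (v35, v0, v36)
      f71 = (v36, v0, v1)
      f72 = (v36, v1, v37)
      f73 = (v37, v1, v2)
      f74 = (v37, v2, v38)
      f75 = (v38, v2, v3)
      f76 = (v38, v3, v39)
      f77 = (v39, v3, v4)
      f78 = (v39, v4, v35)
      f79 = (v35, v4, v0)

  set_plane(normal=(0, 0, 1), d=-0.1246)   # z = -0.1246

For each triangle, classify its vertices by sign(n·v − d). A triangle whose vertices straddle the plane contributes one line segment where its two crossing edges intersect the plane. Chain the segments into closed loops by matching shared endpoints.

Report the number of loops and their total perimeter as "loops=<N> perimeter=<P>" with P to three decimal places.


Straddling triangles (32 of 80):
  (v2,v7,v3) [++-] → (1.19573, 0.274165, -0.1246)–(1.3093, 0, -0.1246)  len=0.2968
  (v3,v7,v8) [-+-] → (1.19573, 0.274165, -0.1246)–(0.9258, 0.9258, -0.1246)  len=0.7053
  (v4,v9,v0) [--+] → (2.01992, 0.336861, -0.1246)–(2.15947, 0, -0.1246)  len=0.3646
  (v0,v9,v5) [+-+] → (2.01992, 0.336861, -0.1246)–(1.52697, 1.52697, -0.1246)  len=1.2882
  (v7,v12,v8) [++-] → (0.651635, 1.03937, -0.1246)–(0.9258, 0.9258, -0.1246)  len=0.2968
  (v8,v12,v13) [-+-] → (0.651635, 1.03937, -0.1246)–(0, 1.3093, -0.1246)  len=0.7053
  (v9,v14,v5) [--+] → (1.19011, 1.66652, -0.1246)–(1.52697, 1.52697, -0.1246)  len=0.3646
  (v5,v14,v10) [+-+] → (1.19011, 1.66652, -0.1246)–(0, 2.15947, -0.1246)  len=1.2882
  (v12,v17,v13) [++-] → (-0.274165, 1.19573, -0.1246)–(0, 1.3093, -0.1246)  len=0.2968
  (v13,v17,v18) [-+-] → (-0.274165, 1.19573, -0.1246)–(-0.9258, 0.9258, -0.1246)  len=0.7053
  (v14,v19,v10) [--+] → (-0.336861, 2.01992, -0.1246)–(0, 2.15947, -0.1246)  len=0.3646
  (v10,v19,v15) [+-+] → (-0.336861, 2.01992, -0.1246)–(-1.52697, 1.52697, -0.1246)  len=1.2882
  (v17,v22,v18) [++-] → (-1.03937, 0.651635, -0.1246)–(-0.9258, 0.9258, -0.1246)  len=0.2968
  (v18,v22,v23) [-+-] → (-1.03937, 0.651635, -0.1246)–(-1.3093, 0, -0.1246)  len=0.7053
  (v19,v24,v15) [--+] → (-1.66652, 1.19011, -0.1246)–(-1.52697, 1.52697, -0.1246)  len=0.3646
  (v15,v24,v20) [+-+] → (-1.66652, 1.19011, -0.1246)–(-2.15947, 0, -0.1246)  len=1.2882
  (v22,v27,v23) [++-] → (-1.19573, -0.274165, -0.1246)–(-1.3093, 0, -0.1246)  len=0.2968
  (v23,v27,v28) [-+-] → (-1.19573, -0.274165, -0.1246)–(-0.9258, -0.9258, -0.1246)  len=0.7053
  (v24,v29,v20) [--+] → (-2.01992, -0.336861, -0.1246)–(-2.15947, 0, -0.1246)  len=0.3646
  (v20,v29,v25) [+-+] → (-2.01992, -0.336861, -0.1246)–(-1.52697, -1.52697, -0.1246)  len=1.2882
  (v27,v32,v28) [++-] → (-0.651635, -1.03937, -0.1246)–(-0.9258, -0.9258, -0.1246)  len=0.2968
  (v28,v32,v33) [-+-] → (-0.651635, -1.03937, -0.1246)–(0, -1.3093, -0.1246)  len=0.7053
  (v29,v34,v25) [--+] → (-1.19011, -1.66652, -0.1246)–(-1.52697, -1.52697, -0.1246)  len=0.3646
  (v25,v34,v30) [+-+] → (-1.19011, -1.66652, -0.1246)–(0, -2.15947, -0.1246)  len=1.2882
  (v32,v37,v33) [++-] → (0.274165, -1.19573, -0.1246)–(0, -1.3093, -0.1246)  len=0.2968
  (v33,v37,v38) [-+-] → (0.274165, -1.19573, -0.1246)–(0.9258, -0.9258, -0.1246)  len=0.7053
  (v34,v39,v30) [--+] → (0.336861, -2.01992, -0.1246)–(0, -2.15947, -0.1246)  len=0.3646
  (v30,v39,v35) [+-+] → (0.336861, -2.01992, -0.1246)–(1.52697, -1.52697, -0.1246)  len=1.2882
  (v37,v2,v38) [++-] → (1.03937, -0.651635, -0.1246)–(0.9258, -0.9258, -0.1246)  len=0.2968
  (v38,v2,v3) [-+-] → (1.03937, -0.651635, -0.1246)–(1.3093, 0, -0.1246)  len=0.7053
  (v39,v4,v35) [--+] → (1.66652, -1.19011, -0.1246)–(1.52697, -1.52697, -0.1246)  len=0.3646
  (v35,v4,v0) [+-+] → (1.66652, -1.19011, -0.1246)–(2.15947, 0, -0.1246)  len=1.2882

Chained into 2 loop(s):
  loop 1: 16 segments, perimeter = 8.0167
  loop 2: 16 segments, perimeter = 13.2223
Total perimeter = 21.239

loops=2 perimeter=21.239


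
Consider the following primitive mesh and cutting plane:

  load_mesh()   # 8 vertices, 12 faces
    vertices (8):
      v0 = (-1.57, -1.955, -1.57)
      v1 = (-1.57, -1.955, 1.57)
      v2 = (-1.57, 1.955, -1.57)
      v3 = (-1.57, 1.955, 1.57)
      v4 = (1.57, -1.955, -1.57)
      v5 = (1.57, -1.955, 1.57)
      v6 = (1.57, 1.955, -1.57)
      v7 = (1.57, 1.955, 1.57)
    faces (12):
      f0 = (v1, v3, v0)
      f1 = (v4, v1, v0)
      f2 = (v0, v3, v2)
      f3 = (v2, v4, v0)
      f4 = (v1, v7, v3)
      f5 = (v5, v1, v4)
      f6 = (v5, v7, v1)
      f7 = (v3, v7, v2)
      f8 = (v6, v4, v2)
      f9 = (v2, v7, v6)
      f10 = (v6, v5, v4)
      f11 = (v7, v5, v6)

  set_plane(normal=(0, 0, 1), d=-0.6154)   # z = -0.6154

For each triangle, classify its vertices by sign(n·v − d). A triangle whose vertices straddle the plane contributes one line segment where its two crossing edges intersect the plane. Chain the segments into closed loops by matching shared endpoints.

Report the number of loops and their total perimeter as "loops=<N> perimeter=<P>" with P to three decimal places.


loops=1 perimeter=14.100

Straddling triangles (8 of 12):
  (v1,v3,v0) [++-] → (-1.57, -0.76631, -0.6154)–(-1.57, -1.955, -0.6154)  len=1.1887
  (v4,v1,v0) [-+-] → (0.6154, -1.955, -0.6154)–(-1.57, -1.955, -0.6154)  len=2.1854
  (v0,v3,v2) [-+-] → (-1.57, -0.76631, -0.6154)–(-1.57, 1.955, -0.6154)  len=2.7213
  (v5,v1,v4) [++-] → (0.6154, -1.955, -0.6154)–(1.57, -1.955, -0.6154)  len=0.9546
  (v3,v7,v2) [++-] → (-0.6154, 1.955, -0.6154)–(-1.57, 1.955, -0.6154)  len=0.9546
  (v2,v7,v6) [-+-] → (-0.6154, 1.955, -0.6154)–(1.57, 1.955, -0.6154)  len=2.1854
  (v6,v5,v4) [-+-] → (1.57, 0.76631, -0.6154)–(1.57, -1.955, -0.6154)  len=2.7213
  (v7,v5,v6) [++-] → (1.57, 0.76631, -0.6154)–(1.57, 1.955, -0.6154)  len=1.1887

Chained into 1 loop(s):
  loop 1: 8 segments, perimeter = 14.1000
Total perimeter = 14.100


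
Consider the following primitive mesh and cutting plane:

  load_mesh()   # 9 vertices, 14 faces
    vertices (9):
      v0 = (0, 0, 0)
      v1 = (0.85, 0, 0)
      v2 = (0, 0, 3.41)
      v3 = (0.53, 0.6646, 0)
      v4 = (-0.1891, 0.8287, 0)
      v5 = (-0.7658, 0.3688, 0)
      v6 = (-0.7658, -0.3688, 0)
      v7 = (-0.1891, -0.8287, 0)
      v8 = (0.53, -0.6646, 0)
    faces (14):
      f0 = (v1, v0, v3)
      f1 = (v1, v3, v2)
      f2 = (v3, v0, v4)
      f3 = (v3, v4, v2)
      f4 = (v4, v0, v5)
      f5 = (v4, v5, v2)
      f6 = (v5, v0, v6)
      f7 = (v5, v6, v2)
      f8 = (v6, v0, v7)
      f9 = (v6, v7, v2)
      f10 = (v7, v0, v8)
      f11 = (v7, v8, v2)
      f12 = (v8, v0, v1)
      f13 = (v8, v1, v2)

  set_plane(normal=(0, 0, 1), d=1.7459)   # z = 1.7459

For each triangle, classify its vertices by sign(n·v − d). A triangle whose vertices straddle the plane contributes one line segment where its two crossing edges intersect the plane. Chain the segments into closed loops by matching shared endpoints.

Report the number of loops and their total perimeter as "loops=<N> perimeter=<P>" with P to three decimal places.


Straddling triangles (7 of 14):
  (v1,v3,v2) [--+] → (0.258643, 0.324329, 1.7459)–(0.414805, 0, 1.7459)  len=0.3600
  (v3,v4,v2) [--+] → (-0.0922819, 0.40441, 1.7459)–(0.258643, 0.324329, 1.7459)  len=0.3599
  (v4,v5,v2) [--+] → (-0.373715, 0.179977, 1.7459)–(-0.0922819, 0.40441, 1.7459)  len=0.3600
  (v5,v6,v2) [--+] → (-0.373715, -0.179977, 1.7459)–(-0.373715, 0.179977, 1.7459)  len=0.3600
  (v6,v7,v2) [--+] → (-0.0922819, -0.40441, 1.7459)–(-0.373715, -0.179977, 1.7459)  len=0.3600
  (v7,v8,v2) [--+] → (0.258643, -0.324329, 1.7459)–(-0.0922819, -0.40441, 1.7459)  len=0.3599
  (v8,v1,v2) [--+] → (0.414805, 0, 1.7459)–(0.258643, -0.324329, 1.7459)  len=0.3600

Chained into 1 loop(s):
  loop 1: 7 segments, perimeter = 2.5197
Total perimeter = 2.520

loops=1 perimeter=2.520


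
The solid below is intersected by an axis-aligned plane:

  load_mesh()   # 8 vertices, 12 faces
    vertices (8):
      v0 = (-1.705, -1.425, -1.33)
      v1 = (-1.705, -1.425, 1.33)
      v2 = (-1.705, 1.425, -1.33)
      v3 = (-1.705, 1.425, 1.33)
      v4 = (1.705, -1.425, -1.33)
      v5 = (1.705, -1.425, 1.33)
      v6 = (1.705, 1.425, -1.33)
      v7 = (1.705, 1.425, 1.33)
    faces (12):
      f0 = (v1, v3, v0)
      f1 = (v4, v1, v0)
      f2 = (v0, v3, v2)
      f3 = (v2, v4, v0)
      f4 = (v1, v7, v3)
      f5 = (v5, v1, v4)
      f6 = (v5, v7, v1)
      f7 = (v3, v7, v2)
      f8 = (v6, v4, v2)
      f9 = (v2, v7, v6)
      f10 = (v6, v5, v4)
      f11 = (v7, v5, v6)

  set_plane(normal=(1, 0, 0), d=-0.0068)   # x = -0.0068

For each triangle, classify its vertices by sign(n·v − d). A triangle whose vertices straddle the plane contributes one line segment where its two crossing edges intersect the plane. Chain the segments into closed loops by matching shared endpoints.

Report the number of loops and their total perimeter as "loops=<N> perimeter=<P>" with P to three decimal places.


loops=1 perimeter=11.020

Straddling triangles (8 of 12):
  (v4,v1,v0) [+--] → (-0.0068, -1.425, 0.0053044)–(-0.0068, -1.425, -1.33)  len=1.3353
  (v2,v4,v0) [-+-] → (-0.0068, 0.00568328, -1.33)–(-0.0068, -1.425, -1.33)  len=1.4307
  (v1,v7,v3) [-+-] → (-0.0068, -0.00568328, 1.33)–(-0.0068, 1.425, 1.33)  len=1.4307
  (v5,v1,v4) [+-+] → (-0.0068, -1.425, 1.33)–(-0.0068, -1.425, 0.0053044)  len=1.3247
  (v5,v7,v1) [++-] → (-0.0068, -0.00568328, 1.33)–(-0.0068, -1.425, 1.33)  len=1.4193
  (v3,v7,v2) [-+-] → (-0.0068, 1.425, 1.33)–(-0.0068, 1.425, -0.0053044)  len=1.3353
  (v6,v4,v2) [++-] → (-0.0068, 0.00568328, -1.33)–(-0.0068, 1.425, -1.33)  len=1.4193
  (v2,v7,v6) [-++] → (-0.0068, 1.425, -0.0053044)–(-0.0068, 1.425, -1.33)  len=1.3247

Chained into 1 loop(s):
  loop 1: 8 segments, perimeter = 11.0200
Total perimeter = 11.020


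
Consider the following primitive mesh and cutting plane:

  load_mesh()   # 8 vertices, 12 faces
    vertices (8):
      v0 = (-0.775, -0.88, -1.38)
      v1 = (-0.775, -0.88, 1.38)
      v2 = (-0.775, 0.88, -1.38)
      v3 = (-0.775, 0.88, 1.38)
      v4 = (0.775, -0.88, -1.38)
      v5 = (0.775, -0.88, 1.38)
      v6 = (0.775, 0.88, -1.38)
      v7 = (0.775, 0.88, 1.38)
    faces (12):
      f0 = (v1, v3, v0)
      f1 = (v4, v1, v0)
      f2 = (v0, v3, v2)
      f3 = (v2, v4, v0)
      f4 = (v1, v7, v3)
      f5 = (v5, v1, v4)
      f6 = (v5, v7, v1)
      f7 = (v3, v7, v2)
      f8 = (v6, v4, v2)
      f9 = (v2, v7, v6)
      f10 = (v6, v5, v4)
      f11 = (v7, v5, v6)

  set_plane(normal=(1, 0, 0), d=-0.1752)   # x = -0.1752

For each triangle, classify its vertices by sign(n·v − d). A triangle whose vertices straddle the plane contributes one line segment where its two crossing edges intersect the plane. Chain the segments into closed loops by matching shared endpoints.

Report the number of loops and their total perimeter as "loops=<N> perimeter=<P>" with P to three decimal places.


loops=1 perimeter=9.040

Straddling triangles (8 of 12):
  (v4,v1,v0) [+--] → (-0.1752, -0.88, 0.311969)–(-0.1752, -0.88, -1.38)  len=1.6920
  (v2,v4,v0) [-+-] → (-0.1752, 0.198937, -1.38)–(-0.1752, -0.88, -1.38)  len=1.0789
  (v1,v7,v3) [-+-] → (-0.1752, -0.198937, 1.38)–(-0.1752, 0.88, 1.38)  len=1.0789
  (v5,v1,v4) [+-+] → (-0.1752, -0.88, 1.38)–(-0.1752, -0.88, 0.311969)  len=1.0680
  (v5,v7,v1) [++-] → (-0.1752, -0.198937, 1.38)–(-0.1752, -0.88, 1.38)  len=0.6811
  (v3,v7,v2) [-+-] → (-0.1752, 0.88, 1.38)–(-0.1752, 0.88, -0.311969)  len=1.6920
  (v6,v4,v2) [++-] → (-0.1752, 0.198937, -1.38)–(-0.1752, 0.88, -1.38)  len=0.6811
  (v2,v7,v6) [-++] → (-0.1752, 0.88, -0.311969)–(-0.1752, 0.88, -1.38)  len=1.0680

Chained into 1 loop(s):
  loop 1: 8 segments, perimeter = 9.0400
Total perimeter = 9.040


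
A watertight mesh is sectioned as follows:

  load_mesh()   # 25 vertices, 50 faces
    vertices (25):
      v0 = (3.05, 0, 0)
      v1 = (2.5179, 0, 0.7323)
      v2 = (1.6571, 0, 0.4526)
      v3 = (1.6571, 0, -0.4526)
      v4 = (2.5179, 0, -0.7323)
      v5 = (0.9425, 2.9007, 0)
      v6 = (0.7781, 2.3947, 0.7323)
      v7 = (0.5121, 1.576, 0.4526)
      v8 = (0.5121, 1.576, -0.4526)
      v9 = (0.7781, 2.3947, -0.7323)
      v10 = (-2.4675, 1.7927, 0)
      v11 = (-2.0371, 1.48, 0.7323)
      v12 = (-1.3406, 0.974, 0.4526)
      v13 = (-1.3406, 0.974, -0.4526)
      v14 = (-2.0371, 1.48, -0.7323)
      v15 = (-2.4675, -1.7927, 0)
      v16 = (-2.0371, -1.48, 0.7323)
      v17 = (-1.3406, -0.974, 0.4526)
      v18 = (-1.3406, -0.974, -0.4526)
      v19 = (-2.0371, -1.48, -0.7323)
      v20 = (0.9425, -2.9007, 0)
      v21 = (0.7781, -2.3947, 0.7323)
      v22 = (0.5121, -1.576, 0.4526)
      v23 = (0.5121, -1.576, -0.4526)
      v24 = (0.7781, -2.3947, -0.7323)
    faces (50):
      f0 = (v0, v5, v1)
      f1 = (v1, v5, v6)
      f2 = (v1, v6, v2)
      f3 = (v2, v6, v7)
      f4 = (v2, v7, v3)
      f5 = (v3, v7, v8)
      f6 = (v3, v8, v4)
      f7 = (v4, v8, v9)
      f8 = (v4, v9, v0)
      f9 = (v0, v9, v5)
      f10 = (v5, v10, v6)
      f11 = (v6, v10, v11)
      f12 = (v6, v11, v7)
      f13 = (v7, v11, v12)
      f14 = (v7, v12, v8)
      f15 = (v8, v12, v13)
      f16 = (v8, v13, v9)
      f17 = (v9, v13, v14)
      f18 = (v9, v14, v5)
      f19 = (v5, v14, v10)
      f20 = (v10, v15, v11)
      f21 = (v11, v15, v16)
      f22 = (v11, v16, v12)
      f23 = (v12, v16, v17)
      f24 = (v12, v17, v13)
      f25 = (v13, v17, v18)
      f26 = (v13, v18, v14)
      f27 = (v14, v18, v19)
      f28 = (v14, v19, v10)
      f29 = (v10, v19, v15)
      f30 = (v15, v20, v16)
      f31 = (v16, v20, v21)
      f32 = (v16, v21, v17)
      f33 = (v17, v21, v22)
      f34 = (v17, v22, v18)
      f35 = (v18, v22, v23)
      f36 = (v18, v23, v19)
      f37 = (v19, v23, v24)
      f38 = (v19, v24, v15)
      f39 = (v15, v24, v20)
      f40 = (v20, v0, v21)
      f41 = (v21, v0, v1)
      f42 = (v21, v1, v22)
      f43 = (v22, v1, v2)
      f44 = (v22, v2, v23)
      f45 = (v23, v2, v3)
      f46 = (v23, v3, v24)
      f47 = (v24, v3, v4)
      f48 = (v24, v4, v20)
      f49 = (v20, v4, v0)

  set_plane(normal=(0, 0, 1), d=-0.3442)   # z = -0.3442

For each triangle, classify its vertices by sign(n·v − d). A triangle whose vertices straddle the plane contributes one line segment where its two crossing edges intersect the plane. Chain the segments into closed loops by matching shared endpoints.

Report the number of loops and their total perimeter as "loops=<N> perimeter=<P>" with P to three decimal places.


Straddling triangles (20 of 50):
  (v2,v7,v3) [++-] → (1.51998, 0.18873, -0.3442)–(1.6571, 0, -0.3442)  len=0.2333
  (v3,v7,v8) [-+-] → (1.51998, 0.18873, -0.3442)–(0.5121, 1.576, -0.3442)  len=1.7147
  (v4,v9,v0) [--+] → (1.98215, 1.12557, -0.3442)–(2.7999, 0, -0.3442)  len=1.3913
  (v0,v9,v5) [+-+] → (1.98215, 1.12557, -0.3442)–(0.865228, 2.66287, -0.3442)  len=1.9002
  (v7,v12,v8) [++-] → (0.290234, 1.50391, -0.3442)–(0.5121, 1.576, -0.3442)  len=0.2333
  (v8,v12,v13) [-+-] → (0.290234, 1.50391, -0.3442)–(-1.3406, 0.974, -0.3442)  len=1.7148
  (v9,v14,v5) [--+] → (-0.457989, 2.23293, -0.3442)–(0.865228, 2.66287, -0.3442)  len=1.3913
  (v5,v14,v10) [+-+] → (-0.457989, 2.23293, -0.3442)–(-2.2652, 1.64572, -0.3442)  len=1.9002
  (v12,v17,v13) [++-] → (-1.3406, 0.740722, -0.3442)–(-1.3406, 0.974, -0.3442)  len=0.2333
  (v13,v17,v18) [-+-] → (-1.3406, 0.740722, -0.3442)–(-1.3406, -0.974, -0.3442)  len=1.7147
  (v14,v19,v10) [--+] → (-2.2652, 0.254446, -0.3442)–(-2.2652, 1.64572, -0.3442)  len=1.3913
  (v10,v19,v15) [+-+] → (-2.2652, 0.254446, -0.3442)–(-2.2652, -1.64572, -0.3442)  len=1.9002
  (v17,v22,v18) [++-] → (-1.11873, -1.04609, -0.3442)–(-1.3406, -0.974, -0.3442)  len=0.2333
  (v18,v22,v23) [-+-] → (-1.11873, -1.04609, -0.3442)–(0.5121, -1.576, -0.3442)  len=1.7148
  (v19,v24,v15) [--+] → (-0.941984, -2.07566, -0.3442)–(-2.2652, -1.64572, -0.3442)  len=1.3913
  (v15,v24,v20) [+-+] → (-0.941984, -2.07566, -0.3442)–(0.865228, -2.66287, -0.3442)  len=1.9002
  (v22,v2,v23) [++-] → (0.649217, -1.38727, -0.3442)–(0.5121, -1.576, -0.3442)  len=0.2333
  (v23,v2,v3) [-+-] → (0.649217, -1.38727, -0.3442)–(1.6571, 0, -0.3442)  len=1.7147
  (v24,v4,v20) [--+] → (1.68298, -1.5373, -0.3442)–(0.865228, -2.66287, -0.3442)  len=1.3913
  (v20,v4,v0) [+-+] → (1.68298, -1.5373, -0.3442)–(2.7999, 0, -0.3442)  len=1.9002

Chained into 2 loop(s):
  loop 1: 10 segments, perimeter = 9.7402
  loop 2: 10 segments, perimeter = 16.4575
Total perimeter = 26.198

loops=2 perimeter=26.198


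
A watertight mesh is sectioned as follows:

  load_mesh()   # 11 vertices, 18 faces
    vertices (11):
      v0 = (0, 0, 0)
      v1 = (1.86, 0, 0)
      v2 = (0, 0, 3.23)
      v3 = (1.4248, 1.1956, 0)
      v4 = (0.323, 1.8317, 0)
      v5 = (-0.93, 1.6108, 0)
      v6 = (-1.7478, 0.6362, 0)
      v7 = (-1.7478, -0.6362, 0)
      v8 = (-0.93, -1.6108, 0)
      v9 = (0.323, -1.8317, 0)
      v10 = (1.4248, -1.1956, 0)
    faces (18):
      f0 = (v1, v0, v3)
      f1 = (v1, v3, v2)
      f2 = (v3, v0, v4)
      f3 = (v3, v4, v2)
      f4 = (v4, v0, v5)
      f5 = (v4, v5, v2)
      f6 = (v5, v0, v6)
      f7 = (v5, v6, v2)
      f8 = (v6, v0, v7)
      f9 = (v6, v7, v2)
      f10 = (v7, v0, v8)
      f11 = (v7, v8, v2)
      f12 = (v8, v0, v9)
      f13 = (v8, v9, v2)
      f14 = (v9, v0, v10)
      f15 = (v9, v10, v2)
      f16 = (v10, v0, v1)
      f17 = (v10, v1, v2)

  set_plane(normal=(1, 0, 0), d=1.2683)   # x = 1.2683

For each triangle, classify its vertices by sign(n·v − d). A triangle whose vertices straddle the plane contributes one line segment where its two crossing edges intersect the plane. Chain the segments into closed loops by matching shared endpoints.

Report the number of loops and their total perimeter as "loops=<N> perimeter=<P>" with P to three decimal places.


Straddling triangles (8 of 18):
  (v1,v0,v3) [+-+] → (1.2683, 0, 0)–(1.2683, 1.06428, 0)  len=1.0643
  (v1,v3,v2) [++-] → (1.2683, 1.06428, 0.354783)–(1.2683, 0, 1.02752)  len=1.2591
  (v3,v0,v4) [+--] → (1.2683, 1.06428, 0)–(1.2683, 1.28595, 0)  len=0.2217
  (v3,v4,v2) [+--] → (1.2683, 1.28595, 0)–(1.2683, 1.06428, 0.354783)  len=0.4183
  (v9,v0,v10) [--+] → (1.2683, -1.06428, 0)–(1.2683, -1.28595, 0)  len=0.2217
  (v9,v10,v2) [-+-] → (1.2683, -1.28595, 0)–(1.2683, -1.06428, 0.354783)  len=0.4183
  (v10,v0,v1) [+-+] → (1.2683, -1.06428, 0)–(1.2683, 0, 0)  len=1.0643
  (v10,v1,v2) [++-] → (1.2683, 0, 1.02752)–(1.2683, -1.06428, 0.354783)  len=1.2591

Chained into 1 loop(s):
  loop 1: 8 segments, perimeter = 5.9267
Total perimeter = 5.927

loops=1 perimeter=5.927


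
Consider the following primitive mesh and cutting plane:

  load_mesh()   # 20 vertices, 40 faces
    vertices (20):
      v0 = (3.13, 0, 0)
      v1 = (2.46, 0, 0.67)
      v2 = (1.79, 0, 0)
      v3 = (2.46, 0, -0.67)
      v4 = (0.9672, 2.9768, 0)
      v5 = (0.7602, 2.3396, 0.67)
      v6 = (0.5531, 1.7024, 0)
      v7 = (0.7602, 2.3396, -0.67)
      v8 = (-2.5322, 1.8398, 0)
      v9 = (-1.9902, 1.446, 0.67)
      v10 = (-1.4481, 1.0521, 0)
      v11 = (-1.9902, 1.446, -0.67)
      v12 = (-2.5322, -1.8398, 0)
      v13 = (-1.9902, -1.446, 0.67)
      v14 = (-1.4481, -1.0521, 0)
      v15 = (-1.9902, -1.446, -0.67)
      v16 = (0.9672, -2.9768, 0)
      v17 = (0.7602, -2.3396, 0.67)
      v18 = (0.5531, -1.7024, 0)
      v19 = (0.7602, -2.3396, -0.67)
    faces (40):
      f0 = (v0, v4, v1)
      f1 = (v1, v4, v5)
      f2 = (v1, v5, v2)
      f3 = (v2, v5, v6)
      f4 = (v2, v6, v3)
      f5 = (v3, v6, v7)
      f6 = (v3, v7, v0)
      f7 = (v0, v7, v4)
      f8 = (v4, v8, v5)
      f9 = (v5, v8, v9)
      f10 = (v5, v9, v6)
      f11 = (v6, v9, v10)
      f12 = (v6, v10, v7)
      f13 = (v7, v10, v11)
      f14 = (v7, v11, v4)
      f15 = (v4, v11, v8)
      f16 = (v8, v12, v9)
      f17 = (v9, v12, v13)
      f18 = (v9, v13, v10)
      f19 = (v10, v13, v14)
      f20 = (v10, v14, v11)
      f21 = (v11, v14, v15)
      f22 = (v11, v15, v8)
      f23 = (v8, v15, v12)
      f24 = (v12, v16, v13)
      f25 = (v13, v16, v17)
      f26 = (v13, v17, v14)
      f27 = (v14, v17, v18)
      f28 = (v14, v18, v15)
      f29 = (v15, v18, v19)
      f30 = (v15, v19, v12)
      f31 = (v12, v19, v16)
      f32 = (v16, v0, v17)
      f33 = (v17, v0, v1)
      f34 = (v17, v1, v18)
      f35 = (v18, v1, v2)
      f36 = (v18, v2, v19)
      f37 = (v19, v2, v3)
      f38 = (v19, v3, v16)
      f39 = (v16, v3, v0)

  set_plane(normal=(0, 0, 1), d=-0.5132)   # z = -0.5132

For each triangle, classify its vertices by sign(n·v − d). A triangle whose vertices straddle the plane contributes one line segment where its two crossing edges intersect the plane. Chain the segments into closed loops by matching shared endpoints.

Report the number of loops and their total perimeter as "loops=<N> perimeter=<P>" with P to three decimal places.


loops=2 perimeter=28.919

Straddling triangles (20 of 40):
  (v2,v6,v3) [++-] → (2.01373, 0.398412, -0.5132)–(2.3032, 0, -0.5132)  len=0.4925
  (v3,v6,v7) [-+-] → (2.01373, 0.398412, -0.5132)–(0.711732, 2.19048, -0.5132)  len=2.2151
  (v3,v7,v0) [--+] → (1.3148, 1.79206, -0.5132)–(2.6168, 0, -0.5132)  len=2.2151
  (v0,v7,v4) [+-+] → (1.3148, 1.79206, -0.5132)–(0.808644, 2.48872, -0.5132)  len=0.8611
  (v6,v10,v7) [++-] → (0.243392, 2.03829, -0.5132)–(0.711732, 2.19048, -0.5132)  len=0.4924
  (v7,v10,v11) [-+-] → (0.243392, 2.03829, -0.5132)–(-1.86333, 1.35382, -0.5132)  len=2.2151
  (v7,v11,v4) [--+] → (-1.29808, 1.80425, -0.5132)–(0.808644, 2.48872, -0.5132)  len=2.2151
  (v4,v11,v8) [+-+] → (-1.29808, 1.80425, -0.5132)–(-2.11704, 1.53816, -0.5132)  len=0.8611
  (v10,v14,v11) [++-] → (-1.86333, 0.86137, -0.5132)–(-1.86333, 1.35382, -0.5132)  len=0.4924
  (v11,v14,v15) [-+-] → (-1.86333, 0.86137, -0.5132)–(-1.86333, -1.35382, -0.5132)  len=2.2152
  (v11,v15,v8) [--+] → (-2.11704, -0.677025, -0.5132)–(-2.11704, 1.53816, -0.5132)  len=2.2152
  (v8,v15,v12) [+-+] → (-2.11704, -0.677025, -0.5132)–(-2.11704, -1.53816, -0.5132)  len=0.8611
  (v14,v18,v15) [++-] → (-1.39499, -1.50601, -0.5132)–(-1.86333, -1.35382, -0.5132)  len=0.4924
  (v15,v18,v19) [-+-] → (-1.39499, -1.50601, -0.5132)–(0.711732, -2.19048, -0.5132)  len=2.2151
  (v15,v19,v12) [--+] → (-0.0103199, -2.22263, -0.5132)–(-2.11704, -1.53816, -0.5132)  len=2.2151
  (v12,v19,v16) [+-+] → (-0.0103199, -2.22263, -0.5132)–(0.808644, -2.48872, -0.5132)  len=0.8611
  (v18,v2,v19) [++-] → (1.0012, -1.79206, -0.5132)–(0.711732, -2.19048, -0.5132)  len=0.4925
  (v19,v2,v3) [-+-] → (1.0012, -1.79206, -0.5132)–(2.3032, 0, -0.5132)  len=2.2151
  (v19,v3,v16) [--+] → (2.11064, -0.69666, -0.5132)–(0.808644, -2.48872, -0.5132)  len=2.2151
  (v16,v3,v0) [+-+] → (2.11064, -0.69666, -0.5132)–(2.6168, 0, -0.5132)  len=0.8611

Chained into 2 loop(s):
  loop 1: 10 segments, perimeter = 13.5379
  loop 2: 10 segments, perimeter = 15.3812
Total perimeter = 28.919


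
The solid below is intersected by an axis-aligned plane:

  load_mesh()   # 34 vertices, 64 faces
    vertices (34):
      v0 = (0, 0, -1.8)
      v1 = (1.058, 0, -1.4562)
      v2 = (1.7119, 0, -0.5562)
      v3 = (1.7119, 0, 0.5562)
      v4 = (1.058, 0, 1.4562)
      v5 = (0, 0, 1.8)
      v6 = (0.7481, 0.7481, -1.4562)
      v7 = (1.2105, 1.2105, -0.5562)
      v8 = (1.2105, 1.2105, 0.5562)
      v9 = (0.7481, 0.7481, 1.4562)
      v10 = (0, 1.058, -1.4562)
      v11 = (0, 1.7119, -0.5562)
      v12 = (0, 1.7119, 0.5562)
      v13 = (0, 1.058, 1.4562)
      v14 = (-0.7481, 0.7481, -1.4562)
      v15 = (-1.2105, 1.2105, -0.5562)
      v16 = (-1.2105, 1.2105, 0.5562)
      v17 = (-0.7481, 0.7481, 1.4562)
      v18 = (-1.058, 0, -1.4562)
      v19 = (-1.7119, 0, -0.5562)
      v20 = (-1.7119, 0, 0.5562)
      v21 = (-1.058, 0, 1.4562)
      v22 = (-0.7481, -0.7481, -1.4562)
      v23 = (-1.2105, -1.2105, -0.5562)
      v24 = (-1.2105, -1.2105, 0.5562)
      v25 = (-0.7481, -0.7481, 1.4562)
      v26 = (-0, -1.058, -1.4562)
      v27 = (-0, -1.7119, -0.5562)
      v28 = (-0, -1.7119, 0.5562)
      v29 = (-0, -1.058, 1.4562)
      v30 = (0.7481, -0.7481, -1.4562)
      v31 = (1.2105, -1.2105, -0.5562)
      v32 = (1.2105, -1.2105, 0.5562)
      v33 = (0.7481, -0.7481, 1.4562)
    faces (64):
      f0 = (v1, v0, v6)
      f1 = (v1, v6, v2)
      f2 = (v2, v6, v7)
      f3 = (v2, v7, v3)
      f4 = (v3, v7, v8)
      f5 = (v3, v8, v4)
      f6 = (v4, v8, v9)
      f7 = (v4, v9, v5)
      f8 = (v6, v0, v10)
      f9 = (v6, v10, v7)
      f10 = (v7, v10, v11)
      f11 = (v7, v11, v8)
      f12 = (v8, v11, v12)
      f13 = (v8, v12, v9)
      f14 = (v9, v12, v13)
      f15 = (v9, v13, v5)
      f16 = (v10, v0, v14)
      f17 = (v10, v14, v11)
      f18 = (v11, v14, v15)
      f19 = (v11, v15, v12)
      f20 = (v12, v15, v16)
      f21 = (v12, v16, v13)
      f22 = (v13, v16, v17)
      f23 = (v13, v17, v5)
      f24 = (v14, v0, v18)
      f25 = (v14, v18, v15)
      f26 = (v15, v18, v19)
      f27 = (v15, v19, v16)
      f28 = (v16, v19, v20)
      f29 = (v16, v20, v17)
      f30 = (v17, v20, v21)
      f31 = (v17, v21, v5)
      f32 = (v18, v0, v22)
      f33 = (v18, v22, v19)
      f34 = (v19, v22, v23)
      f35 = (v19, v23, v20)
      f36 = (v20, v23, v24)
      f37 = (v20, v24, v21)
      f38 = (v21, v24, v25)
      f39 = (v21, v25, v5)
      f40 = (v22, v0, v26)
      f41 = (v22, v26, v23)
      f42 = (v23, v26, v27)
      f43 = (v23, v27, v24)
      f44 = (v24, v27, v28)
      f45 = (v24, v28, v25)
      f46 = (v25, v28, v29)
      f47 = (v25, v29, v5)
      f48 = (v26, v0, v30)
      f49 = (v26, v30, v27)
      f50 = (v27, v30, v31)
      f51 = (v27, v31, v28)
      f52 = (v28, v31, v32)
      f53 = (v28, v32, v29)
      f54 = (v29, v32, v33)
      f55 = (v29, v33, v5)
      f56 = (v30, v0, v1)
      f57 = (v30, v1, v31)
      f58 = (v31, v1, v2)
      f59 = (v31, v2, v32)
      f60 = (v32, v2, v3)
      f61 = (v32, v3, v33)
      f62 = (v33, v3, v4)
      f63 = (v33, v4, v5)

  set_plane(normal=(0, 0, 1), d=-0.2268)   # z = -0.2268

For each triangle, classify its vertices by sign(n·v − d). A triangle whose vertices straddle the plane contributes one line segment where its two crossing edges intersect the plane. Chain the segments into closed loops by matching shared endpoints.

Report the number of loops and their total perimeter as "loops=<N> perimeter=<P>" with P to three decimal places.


loops=1 perimeter=10.482

Straddling triangles (16 of 64):
  (v2,v7,v3) [--+] → (1.35897, 0.852051, -0.2268)–(1.7119, 0, -0.2268)  len=0.9223
  (v3,v7,v8) [+-+] → (1.35897, 0.852051, -0.2268)–(1.2105, 1.2105, -0.2268)  len=0.3880
  (v7,v11,v8) [--+] → (0.358449, 1.56343, -0.2268)–(1.2105, 1.2105, -0.2268)  len=0.9223
  (v8,v11,v12) [+-+] → (0.358449, 1.56343, -0.2268)–(0, 1.7119, -0.2268)  len=0.3880
  (v11,v15,v12) [--+] → (-0.852051, 1.35897, -0.2268)–(0, 1.7119, -0.2268)  len=0.9223
  (v12,v15,v16) [+-+] → (-0.852051, 1.35897, -0.2268)–(-1.2105, 1.2105, -0.2268)  len=0.3880
  (v15,v19,v16) [--+] → (-1.56343, 0.358449, -0.2268)–(-1.2105, 1.2105, -0.2268)  len=0.9223
  (v16,v19,v20) [+-+] → (-1.56343, 0.358449, -0.2268)–(-1.7119, 0, -0.2268)  len=0.3880
  (v19,v23,v20) [--+] → (-1.35897, -0.852051, -0.2268)–(-1.7119, 0, -0.2268)  len=0.9223
  (v20,v23,v24) [+-+] → (-1.35897, -0.852051, -0.2268)–(-1.2105, -1.2105, -0.2268)  len=0.3880
  (v23,v27,v24) [--+] → (-0.358449, -1.56343, -0.2268)–(-1.2105, -1.2105, -0.2268)  len=0.9223
  (v24,v27,v28) [+-+] → (-0.358449, -1.56343, -0.2268)–(0, -1.7119, -0.2268)  len=0.3880
  (v27,v31,v28) [--+] → (0.852051, -1.35897, -0.2268)–(0, -1.7119, -0.2268)  len=0.9223
  (v28,v31,v32) [+-+] → (0.852051, -1.35897, -0.2268)–(1.2105, -1.2105, -0.2268)  len=0.3880
  (v31,v2,v32) [--+] → (1.56343, -0.358449, -0.2268)–(1.2105, -1.2105, -0.2268)  len=0.9223
  (v32,v2,v3) [+-+] → (1.56343, -0.358449, -0.2268)–(1.7119, 0, -0.2268)  len=0.3880

Chained into 1 loop(s):
  loop 1: 16 segments, perimeter = 10.4819
Total perimeter = 10.482


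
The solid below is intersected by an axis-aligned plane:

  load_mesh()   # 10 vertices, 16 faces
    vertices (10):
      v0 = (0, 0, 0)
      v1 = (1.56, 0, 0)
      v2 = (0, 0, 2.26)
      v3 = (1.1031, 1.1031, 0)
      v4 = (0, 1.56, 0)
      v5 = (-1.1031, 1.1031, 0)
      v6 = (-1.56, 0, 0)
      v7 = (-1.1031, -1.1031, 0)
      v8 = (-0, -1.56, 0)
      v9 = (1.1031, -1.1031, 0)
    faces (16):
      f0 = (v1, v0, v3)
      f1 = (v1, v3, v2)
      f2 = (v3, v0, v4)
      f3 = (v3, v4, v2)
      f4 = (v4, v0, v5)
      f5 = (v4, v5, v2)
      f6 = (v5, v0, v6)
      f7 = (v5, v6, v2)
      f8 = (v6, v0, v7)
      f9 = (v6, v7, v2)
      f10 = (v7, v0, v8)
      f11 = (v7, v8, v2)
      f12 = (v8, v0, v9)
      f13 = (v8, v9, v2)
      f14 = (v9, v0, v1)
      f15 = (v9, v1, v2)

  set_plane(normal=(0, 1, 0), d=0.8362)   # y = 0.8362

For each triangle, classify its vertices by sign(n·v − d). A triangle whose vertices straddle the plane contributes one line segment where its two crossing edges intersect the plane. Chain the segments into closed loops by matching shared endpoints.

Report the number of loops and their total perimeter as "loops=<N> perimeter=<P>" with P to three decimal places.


loops=1 perimeter=5.707

Straddling triangles (8 of 16):
  (v1,v0,v3) [--+] → (0.8362, 0.8362, 0)–(1.21365, 0.8362, 0)  len=0.3774
  (v1,v3,v2) [-+-] → (1.21365, 0.8362, 0)–(0.8362, 0.8362, 0.546817)  len=0.6644
  (v3,v0,v4) [+-+] → (0.8362, 0.8362, 0)–(0, 0.8362, 0)  len=0.8362
  (v3,v4,v2) [++-] → (0, 0.8362, 1.04858)–(0.8362, 0.8362, 0.546817)  len=0.9752
  (v4,v0,v5) [+-+] → (0, 0.8362, 0)–(-0.8362, 0.8362, 0)  len=0.8362
  (v4,v5,v2) [++-] → (-0.8362, 0.8362, 0.546817)–(0, 0.8362, 1.04858)  len=0.9752
  (v5,v0,v6) [+--] → (-0.8362, 0.8362, 0)–(-1.21365, 0.8362, 0)  len=0.3774
  (v5,v6,v2) [+--] → (-1.21365, 0.8362, 0)–(-0.8362, 0.8362, 0.546817)  len=0.6644

Chained into 1 loop(s):
  loop 1: 8 segments, perimeter = 5.7066
Total perimeter = 5.707


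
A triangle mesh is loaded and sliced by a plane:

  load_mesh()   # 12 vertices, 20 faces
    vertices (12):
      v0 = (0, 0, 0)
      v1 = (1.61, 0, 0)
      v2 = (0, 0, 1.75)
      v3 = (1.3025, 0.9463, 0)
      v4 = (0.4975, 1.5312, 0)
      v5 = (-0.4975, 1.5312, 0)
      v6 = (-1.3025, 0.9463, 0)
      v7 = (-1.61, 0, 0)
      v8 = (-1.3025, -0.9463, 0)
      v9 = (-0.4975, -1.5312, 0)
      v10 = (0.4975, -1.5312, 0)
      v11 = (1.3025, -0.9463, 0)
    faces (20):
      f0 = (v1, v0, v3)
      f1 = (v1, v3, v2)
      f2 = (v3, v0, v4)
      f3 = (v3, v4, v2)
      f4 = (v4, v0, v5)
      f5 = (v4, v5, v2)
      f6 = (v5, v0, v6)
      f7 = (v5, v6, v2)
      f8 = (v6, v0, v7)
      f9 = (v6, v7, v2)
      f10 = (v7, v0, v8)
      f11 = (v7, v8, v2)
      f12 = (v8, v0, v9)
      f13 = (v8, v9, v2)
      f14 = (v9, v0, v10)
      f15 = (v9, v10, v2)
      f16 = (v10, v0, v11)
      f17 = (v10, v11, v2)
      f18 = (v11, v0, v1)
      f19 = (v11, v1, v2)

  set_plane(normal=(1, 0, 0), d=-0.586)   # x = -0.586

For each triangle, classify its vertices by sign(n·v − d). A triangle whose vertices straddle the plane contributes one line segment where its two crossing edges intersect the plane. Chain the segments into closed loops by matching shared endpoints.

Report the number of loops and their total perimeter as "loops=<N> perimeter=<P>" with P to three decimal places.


loops=1 perimeter=6.673

Straddling triangles (8 of 20):
  (v5,v0,v6) [++-] → (-0.586, 0.425744, 0)–(-0.586, 1.4669, 0)  len=1.0412
  (v5,v6,v2) [+-+] → (-0.586, 1.4669, 0)–(-0.586, 0.425744, 0.962668)  len=1.4180
  (v6,v0,v7) [-+-] → (-0.586, 0.425744, 0)–(-0.586, 0, 0)  len=0.4257
  (v6,v7,v2) [--+] → (-0.586, 0, 1.11304)–(-0.586, 0.425744, 0.962668)  len=0.4515
  (v7,v0,v8) [-+-] → (-0.586, 0, 0)–(-0.586, -0.425744, 0)  len=0.4257
  (v7,v8,v2) [--+] → (-0.586, -0.425744, 0.962668)–(-0.586, 0, 1.11304)  len=0.4515
  (v8,v0,v9) [-++] → (-0.586, -0.425744, 0)–(-0.586, -1.4669, 0)  len=1.0412
  (v8,v9,v2) [-++] → (-0.586, -1.4669, 0)–(-0.586, -0.425744, 0.962668)  len=1.4180

Chained into 1 loop(s):
  loop 1: 8 segments, perimeter = 6.6728
Total perimeter = 6.673
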